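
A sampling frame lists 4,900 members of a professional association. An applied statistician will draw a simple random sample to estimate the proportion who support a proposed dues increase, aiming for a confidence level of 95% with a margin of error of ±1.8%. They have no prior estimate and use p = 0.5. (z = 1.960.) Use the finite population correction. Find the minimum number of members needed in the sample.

Unadjusted: n₀ = 1.960² × 0.50 × 0.50 / 0.018² ≈ 2964.20, so n₀ = 2965.
Finite population correction with N = 4,900: n = n₀ / (1 + (n₀−1)/N) = 2965 / (1 + 2964/4900) = 2965 / 1.6049 ≈ 1847.47.
Rounding up, n = 1848.

1848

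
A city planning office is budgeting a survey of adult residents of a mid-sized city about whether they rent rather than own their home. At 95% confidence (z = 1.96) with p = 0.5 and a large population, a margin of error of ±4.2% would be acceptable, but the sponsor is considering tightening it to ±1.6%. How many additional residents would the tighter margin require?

At ±4.2%: n = 1.96² × 0.2500 / 0.042² ≈ 544.44 → 545.
At ±1.6%: n = 1.96² × 0.2500 / 0.016² ≈ 3751.56 → 3752.
Additional respondents: 3752 − 545 = 3207.

3207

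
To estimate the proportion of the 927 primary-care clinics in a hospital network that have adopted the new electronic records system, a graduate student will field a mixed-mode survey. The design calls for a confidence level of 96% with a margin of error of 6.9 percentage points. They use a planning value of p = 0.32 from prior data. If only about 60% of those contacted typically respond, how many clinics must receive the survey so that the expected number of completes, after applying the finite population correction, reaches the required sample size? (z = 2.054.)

Completed interviews needed (unadjusted): n₀ = 2.054² × 0.2176 / 0.069² ≈ 192.82 → 193.
FPC for N = 927: n = 193 / (1 + 192/927) = 193 / 1.2071 ≈ 159.88 → 160.
At a 60% response rate, contacts needed = 160 / 0.60 ≈ 266.67 → 267.

267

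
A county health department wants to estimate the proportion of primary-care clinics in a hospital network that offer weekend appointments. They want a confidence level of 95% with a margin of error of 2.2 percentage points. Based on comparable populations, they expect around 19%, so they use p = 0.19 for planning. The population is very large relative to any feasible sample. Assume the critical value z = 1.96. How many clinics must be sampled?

1222

With p = 0.19, p(1−p) = 0.1539.
n = z²·p(1−p)/E² = 1.96² × 0.1539 / 0.022² = 3.8416 × 0.1539 / 0.000484 ≈ 1221.53.
Rounding up gives n = 1222.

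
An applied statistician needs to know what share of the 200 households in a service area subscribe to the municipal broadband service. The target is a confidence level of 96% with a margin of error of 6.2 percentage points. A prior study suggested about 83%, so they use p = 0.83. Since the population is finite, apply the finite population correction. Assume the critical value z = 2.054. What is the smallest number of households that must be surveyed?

88

Unadjusted: n₀ = 2.054² × 0.83 × 0.17 / 0.062² ≈ 154.86, so n₀ = 155.
Finite population correction with N = 200: n = n₀ / (1 + (n₀−1)/N) = 155 / (1 + 154/200) = 155 / 1.7700 ≈ 87.57.
Rounding up, n = 88.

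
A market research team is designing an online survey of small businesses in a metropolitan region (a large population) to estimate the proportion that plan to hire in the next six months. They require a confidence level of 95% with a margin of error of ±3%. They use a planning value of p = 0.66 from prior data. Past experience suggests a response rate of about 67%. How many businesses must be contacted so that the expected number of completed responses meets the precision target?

1430

For 95% confidence, z = 1.960.
Completed interviews needed: n₀ = 1.960² × 0.2244 / 0.030² ≈ 957.84 → 958.
At a 67% response rate, contacts needed = 958 / 0.67 ≈ 1429.85 → 1430.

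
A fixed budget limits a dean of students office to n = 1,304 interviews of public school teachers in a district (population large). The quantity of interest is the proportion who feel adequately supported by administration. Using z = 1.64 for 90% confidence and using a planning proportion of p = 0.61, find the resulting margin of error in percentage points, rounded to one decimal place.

SE(p̂) = √[p(1−p)/n] = √[0.2379/1304] = 0.01351.
E = z × SE = 1.64 × 0.01351 = 0.02215, or 2.2 percentage points.

2.2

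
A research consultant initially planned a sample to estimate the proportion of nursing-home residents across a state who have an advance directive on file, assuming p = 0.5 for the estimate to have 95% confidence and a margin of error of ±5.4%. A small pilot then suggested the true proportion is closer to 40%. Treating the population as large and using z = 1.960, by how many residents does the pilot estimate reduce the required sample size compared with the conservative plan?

13

Conservative (p = 0.5): n = 1.960² × 0.25 / 0.054² ≈ 329.36 → 330.
Using p = 0.40: p(1−p) = 0.2400, so n = 1.960² × 0.2400 / 0.054² ≈ 316.18 → 317.
Reduction: 330 − 317 = 13.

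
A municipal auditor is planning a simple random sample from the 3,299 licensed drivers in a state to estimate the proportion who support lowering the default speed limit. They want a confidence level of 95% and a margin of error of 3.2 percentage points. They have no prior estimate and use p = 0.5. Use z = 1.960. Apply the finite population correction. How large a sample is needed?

731

Unadjusted: n₀ = 1.960² × 0.50 × 0.50 / 0.032² ≈ 937.89, so n₀ = 938.
Finite population correction with N = 3,299: n = n₀ / (1 + (n₀−1)/N) = 938 / (1 + 937/3299) = 938 / 1.2840 ≈ 730.52.
Rounding up, n = 731.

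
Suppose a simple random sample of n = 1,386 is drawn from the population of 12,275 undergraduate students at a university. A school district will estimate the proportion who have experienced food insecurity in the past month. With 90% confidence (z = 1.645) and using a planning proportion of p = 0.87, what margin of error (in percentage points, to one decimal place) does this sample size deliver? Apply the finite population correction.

Finite-population factor: (N−n)/(N−1) = (12275−1386)/(12275−1) = 0.8872.
SE(p̂) = √[p(1−p)/n · (N−n)/(N−1)] = √[0.1131/1386 × 0.8872] = 0.00851.
E = z × SE = 1.645 × 0.00851 = 0.01400 ≈ 1.4 percentage points.

1.4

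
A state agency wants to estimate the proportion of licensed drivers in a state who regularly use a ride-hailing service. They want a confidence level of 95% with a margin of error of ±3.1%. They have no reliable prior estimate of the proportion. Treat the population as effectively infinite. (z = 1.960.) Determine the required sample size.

With no prior estimate, use p = 0.5, giving p(1−p) = 0.25.
n = z²·p(1−p)/E² = 1.960² × 0.2500 / 0.031² = 3.8416 × 0.2500 / 0.000961 ≈ 999.38.
Rounding up gives n = 1000.

1000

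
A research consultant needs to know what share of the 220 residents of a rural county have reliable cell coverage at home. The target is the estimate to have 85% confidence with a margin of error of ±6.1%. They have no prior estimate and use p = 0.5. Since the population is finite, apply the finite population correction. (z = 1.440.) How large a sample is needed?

Unadjusted: n₀ = 1.440² × 0.50 × 0.50 / 0.061² ≈ 139.32, so n₀ = 140.
Finite population correction with N = 220: n = n₀ / (1 + (n₀−1)/N) = 140 / (1 + 139/220) = 140 / 1.6318 ≈ 85.79.
Rounding up, n = 86.

86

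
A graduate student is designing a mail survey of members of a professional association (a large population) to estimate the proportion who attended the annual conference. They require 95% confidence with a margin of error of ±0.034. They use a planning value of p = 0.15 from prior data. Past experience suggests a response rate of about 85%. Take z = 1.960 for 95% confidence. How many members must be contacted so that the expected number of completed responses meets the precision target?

Completed interviews needed: n₀ = 1.960² × 0.1275 / 0.034² ≈ 423.71 → 424.
At an 85% response rate, contacts needed = 424 / 0.85 ≈ 498.82 → 499.

499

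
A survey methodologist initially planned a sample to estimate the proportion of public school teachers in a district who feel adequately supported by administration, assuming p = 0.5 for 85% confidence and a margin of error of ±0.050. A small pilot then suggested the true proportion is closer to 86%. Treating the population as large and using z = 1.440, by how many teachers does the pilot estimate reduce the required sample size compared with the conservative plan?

108

Conservative (p = 0.5): n = 1.440² × 0.25 / 0.050² ≈ 207.36 → 208.
Using p = 0.86: p(1−p) = 0.1204, so n = 1.440² × 0.1204 / 0.050² ≈ 99.86 → 100.
Reduction: 208 − 100 = 108.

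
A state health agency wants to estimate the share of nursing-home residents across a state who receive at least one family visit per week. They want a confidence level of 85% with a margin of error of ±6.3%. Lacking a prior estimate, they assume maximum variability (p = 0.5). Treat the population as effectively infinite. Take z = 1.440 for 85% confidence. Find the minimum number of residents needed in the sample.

With p = 0.5, p(1−p) = 0.25.
n = z²·p(1−p)/E² = 1.440² × 0.2500 / 0.063² = 2.0736 × 0.2500 / 0.003969 ≈ 130.61.
Rounding up gives n = 131.

131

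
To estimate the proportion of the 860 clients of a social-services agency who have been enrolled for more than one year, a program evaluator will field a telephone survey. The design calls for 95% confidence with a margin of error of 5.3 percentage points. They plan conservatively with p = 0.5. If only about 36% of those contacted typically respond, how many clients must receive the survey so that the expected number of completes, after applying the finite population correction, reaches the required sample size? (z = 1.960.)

681

Completed interviews needed (unadjusted): n₀ = 1.960² × 0.2500 / 0.053² ≈ 341.90 → 342.
FPC for N = 860: n = 342 / (1 + 341/860) = 342 / 1.3965 ≈ 244.90 → 245.
At a 36% response rate, contacts needed = 245 / 0.36 ≈ 680.56 → 681.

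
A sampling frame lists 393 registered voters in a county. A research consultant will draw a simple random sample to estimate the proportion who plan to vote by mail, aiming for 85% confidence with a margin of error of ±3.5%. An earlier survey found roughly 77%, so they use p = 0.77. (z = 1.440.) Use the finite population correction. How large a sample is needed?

Unadjusted: n₀ = 1.440² × 0.77 × 0.23 / 0.035² ≈ 299.78, so n₀ = 300.
Finite population correction with N = 393: n = n₀ / (1 + (n₀−1)/N) = 300 / (1 + 299/393) = 300 / 1.7608 ≈ 170.38.
Rounding up, n = 171.

171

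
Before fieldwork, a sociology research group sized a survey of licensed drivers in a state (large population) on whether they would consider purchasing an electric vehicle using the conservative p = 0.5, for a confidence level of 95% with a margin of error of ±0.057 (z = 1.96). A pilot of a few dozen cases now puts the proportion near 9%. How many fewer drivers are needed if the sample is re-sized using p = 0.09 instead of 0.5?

199

Conservative (p = 0.5): n = 1.96² × 0.25 / 0.057² ≈ 295.60 → 296.
Using p = 0.09: p(1−p) = 0.0819, so n = 1.96² × 0.0819 / 0.057² ≈ 96.84 → 97.
Reduction: 296 − 97 = 199.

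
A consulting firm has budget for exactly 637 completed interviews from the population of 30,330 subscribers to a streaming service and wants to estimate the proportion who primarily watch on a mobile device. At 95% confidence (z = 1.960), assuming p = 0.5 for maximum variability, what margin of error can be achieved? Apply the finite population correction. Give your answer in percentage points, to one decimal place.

3.8

Finite-population factor: (N−n)/(N−1) = (30330−637)/(30330−1) = 0.9790.
SE(p̂) = √[p(1−p)/n · (N−n)/(N−1)] = √[0.2500/637 × 0.9790] = 0.01960.
E = z × SE = 1.960 × 0.01960 = 0.03842 ≈ 3.8 percentage points.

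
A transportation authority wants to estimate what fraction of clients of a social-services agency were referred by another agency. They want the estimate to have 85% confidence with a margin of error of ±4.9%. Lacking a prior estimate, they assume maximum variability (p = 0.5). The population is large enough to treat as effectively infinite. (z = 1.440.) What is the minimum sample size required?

With p = 0.5, p(1−p) = 0.25.
n = z²·p(1−p)/E² = 1.440² × 0.2500 / 0.049² = 2.0736 × 0.2500 / 0.002401 ≈ 215.91.
Rounding up gives n = 216.

216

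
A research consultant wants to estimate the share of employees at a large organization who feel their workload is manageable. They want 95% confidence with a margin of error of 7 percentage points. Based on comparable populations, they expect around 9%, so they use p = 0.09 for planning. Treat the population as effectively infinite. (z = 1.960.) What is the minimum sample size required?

With p = 0.09, p(1−p) = 0.0819.
n = z²·p(1−p)/E² = 1.960² × 0.0819 / 0.070² = 3.8416 × 0.0819 / 0.004900 ≈ 64.21.
Rounding up gives n = 65.

65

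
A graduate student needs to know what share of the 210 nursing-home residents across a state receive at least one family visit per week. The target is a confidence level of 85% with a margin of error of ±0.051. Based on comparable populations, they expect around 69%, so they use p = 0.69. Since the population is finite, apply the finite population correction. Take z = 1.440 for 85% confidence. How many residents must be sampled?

95

Unadjusted: n₀ = 1.440² × 0.69 × 0.31 / 0.051² ≈ 170.53, so n₀ = 171.
Finite population correction with N = 210: n = n₀ / (1 + (n₀−1)/N) = 171 / (1 + 170/210) = 171 / 1.8095 ≈ 94.50.
Rounding up, n = 95.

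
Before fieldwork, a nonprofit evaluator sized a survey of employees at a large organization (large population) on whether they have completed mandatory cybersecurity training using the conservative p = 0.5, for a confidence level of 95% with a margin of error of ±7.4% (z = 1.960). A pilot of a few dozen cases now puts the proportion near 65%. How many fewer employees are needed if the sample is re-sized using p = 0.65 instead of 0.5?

16

Conservative (p = 0.5): n = 1.960² × 0.25 / 0.074² ≈ 175.38 → 176.
Using p = 0.65: p(1−p) = 0.2275, so n = 1.960² × 0.2275 / 0.074² ≈ 159.60 → 160.
Reduction: 176 − 160 = 16.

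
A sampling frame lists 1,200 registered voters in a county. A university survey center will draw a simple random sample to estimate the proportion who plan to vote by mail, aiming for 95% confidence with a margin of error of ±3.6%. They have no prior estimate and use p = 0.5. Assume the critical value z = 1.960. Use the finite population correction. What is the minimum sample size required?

Unadjusted: n₀ = 1.960² × 0.50 × 0.50 / 0.036² ≈ 741.05, so n₀ = 742.
Finite population correction with N = 1,200: n = n₀ / (1 + (n₀−1)/N) = 742 / (1 + 741/1200) = 742 / 1.6175 ≈ 458.73.
Rounding up, n = 459.

459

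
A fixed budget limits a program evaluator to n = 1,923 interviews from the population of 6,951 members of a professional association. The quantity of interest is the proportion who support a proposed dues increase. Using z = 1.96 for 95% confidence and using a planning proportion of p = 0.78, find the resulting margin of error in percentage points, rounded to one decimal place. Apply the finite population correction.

1.6

Finite-population factor: (N−n)/(N−1) = (6951−1923)/(6951−1) = 0.7235.
SE(p̂) = √[p(1−p)/n · (N−n)/(N−1)] = √[0.1716/1923 × 0.7235] = 0.00803.
E = z × SE = 1.96 × 0.00803 = 0.01575 ≈ 1.6 percentage points.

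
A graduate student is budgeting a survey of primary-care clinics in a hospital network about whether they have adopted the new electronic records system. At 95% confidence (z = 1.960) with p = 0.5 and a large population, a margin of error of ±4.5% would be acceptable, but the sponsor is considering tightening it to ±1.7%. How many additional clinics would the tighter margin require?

2849

At ±4.5%: n = 1.960² × 0.2500 / 0.045² ≈ 474.27 → 475.
At ±1.7%: n = 1.960² × 0.2500 / 0.017² ≈ 3323.18 → 3324.
Additional respondents: 3324 − 475 = 2849.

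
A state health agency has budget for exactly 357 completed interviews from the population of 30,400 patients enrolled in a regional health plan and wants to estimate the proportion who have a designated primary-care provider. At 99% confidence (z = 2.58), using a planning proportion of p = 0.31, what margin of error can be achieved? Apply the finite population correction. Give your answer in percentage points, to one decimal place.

6.3

Finite-population factor: (N−n)/(N−1) = (30400−357)/(30400−1) = 0.9883.
SE(p̂) = √[p(1−p)/n · (N−n)/(N−1)] = √[0.2139/357 × 0.9883] = 0.02433.
E = z × SE = 2.58 × 0.02433 = 0.06278 ≈ 6.3 percentage points.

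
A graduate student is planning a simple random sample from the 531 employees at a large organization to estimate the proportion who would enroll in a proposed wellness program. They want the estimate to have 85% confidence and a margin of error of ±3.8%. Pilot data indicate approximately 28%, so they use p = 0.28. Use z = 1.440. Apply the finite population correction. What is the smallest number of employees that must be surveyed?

Unadjusted: n₀ = 1.440² × 0.28 × 0.72 / 0.038² ≈ 289.50, so n₀ = 290.
Finite population correction with N = 531: n = n₀ / (1 + (n₀−1)/N) = 290 / (1 + 289/531) = 290 / 1.5443 ≈ 187.79.
Rounding up, n = 188.

188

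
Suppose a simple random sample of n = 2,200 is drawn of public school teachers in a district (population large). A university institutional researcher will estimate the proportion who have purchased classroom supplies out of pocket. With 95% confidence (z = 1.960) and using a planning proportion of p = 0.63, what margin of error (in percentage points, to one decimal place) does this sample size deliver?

2.0

SE(p̂) = √[p(1−p)/n] = √[0.2331/2200] = 0.01029.
E = z × SE = 1.960 × 0.01029 = 0.02018, or 2.0 percentage points.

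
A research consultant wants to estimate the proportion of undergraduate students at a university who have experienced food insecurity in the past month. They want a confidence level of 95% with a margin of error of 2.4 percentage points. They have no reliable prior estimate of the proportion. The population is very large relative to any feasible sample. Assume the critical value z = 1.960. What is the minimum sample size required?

1668

With no prior estimate, use p = 0.5, giving p(1−p) = 0.25.
n = z²·p(1−p)/E² = 1.960² × 0.2500 / 0.024² = 3.8416 × 0.2500 / 0.000576 ≈ 1667.36.
Rounding up gives n = 1668.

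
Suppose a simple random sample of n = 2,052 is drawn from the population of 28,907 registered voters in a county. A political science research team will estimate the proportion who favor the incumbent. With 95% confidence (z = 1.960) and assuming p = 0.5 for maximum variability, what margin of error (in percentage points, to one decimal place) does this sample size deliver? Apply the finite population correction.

Finite-population factor: (N−n)/(N−1) = (28907−2052)/(28907−1) = 0.9290.
SE(p̂) = √[p(1−p)/n · (N−n)/(N−1)] = √[0.2500/2052 × 0.9290] = 0.01064.
E = z × SE = 1.960 × 0.01064 = 0.02085 ≈ 2.1 percentage points.

2.1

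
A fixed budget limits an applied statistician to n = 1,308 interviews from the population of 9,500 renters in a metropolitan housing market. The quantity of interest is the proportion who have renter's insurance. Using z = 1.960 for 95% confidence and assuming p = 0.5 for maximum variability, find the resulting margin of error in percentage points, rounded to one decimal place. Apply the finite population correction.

2.5

Finite-population factor: (N−n)/(N−1) = (9500−1308)/(9500−1) = 0.8624.
SE(p̂) = √[p(1−p)/n · (N−n)/(N−1)] = √[0.2500/1308 × 0.8624] = 0.01284.
E = z × SE = 1.960 × 0.01284 = 0.02516 ≈ 2.5 percentage points.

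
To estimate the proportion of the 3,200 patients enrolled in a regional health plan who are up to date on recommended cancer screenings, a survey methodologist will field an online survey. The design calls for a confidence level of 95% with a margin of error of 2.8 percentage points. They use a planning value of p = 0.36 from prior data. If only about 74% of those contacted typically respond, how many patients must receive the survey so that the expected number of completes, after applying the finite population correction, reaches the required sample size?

1129

For 95% confidence, z = 1.960.
Completed interviews needed (unadjusted): n₀ = 1.960² × 0.2304 / 0.028² ≈ 1128.96 → 1129.
FPC for N = 3,200: n = 1129 / (1 + 1128/3200) = 1129 / 1.3525 ≈ 834.75 → 835.
At a 74% response rate, contacts needed = 835 / 0.74 ≈ 1128.38 → 1129.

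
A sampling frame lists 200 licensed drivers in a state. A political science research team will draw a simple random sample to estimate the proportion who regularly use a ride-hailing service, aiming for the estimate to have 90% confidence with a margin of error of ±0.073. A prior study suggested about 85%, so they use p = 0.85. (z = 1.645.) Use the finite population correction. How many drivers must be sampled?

Unadjusted: n₀ = 1.645² × 0.85 × 0.15 / 0.073² ≈ 64.74, so n₀ = 65.
Finite population correction with N = 200: n = n₀ / (1 + (n₀−1)/N) = 65 / (1 + 64/200) = 65 / 1.3200 ≈ 49.24.
Rounding up, n = 50.

50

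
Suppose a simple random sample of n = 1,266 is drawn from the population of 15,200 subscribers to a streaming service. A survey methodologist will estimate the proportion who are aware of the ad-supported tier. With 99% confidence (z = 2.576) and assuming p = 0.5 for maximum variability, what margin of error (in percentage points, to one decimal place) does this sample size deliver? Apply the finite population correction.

3.5

Finite-population factor: (N−n)/(N−1) = (15200−1266)/(15200−1) = 0.9168.
SE(p̂) = √[p(1−p)/n · (N−n)/(N−1)] = √[0.2500/1266 × 0.9168] = 0.01345.
E = z × SE = 2.576 × 0.01345 = 0.03466 ≈ 3.5 percentage points.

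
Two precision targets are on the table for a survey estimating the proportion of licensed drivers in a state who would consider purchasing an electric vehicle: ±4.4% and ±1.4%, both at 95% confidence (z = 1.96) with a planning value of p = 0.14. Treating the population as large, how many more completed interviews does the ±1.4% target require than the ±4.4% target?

2121

At ±4.4%: n = 1.96² × 0.1204 / 0.044² ≈ 238.91 → 239.
At ±1.4%: n = 1.96² × 0.1204 / 0.014² ≈ 2359.84 → 2360.
Additional respondents: 2360 − 239 = 2121.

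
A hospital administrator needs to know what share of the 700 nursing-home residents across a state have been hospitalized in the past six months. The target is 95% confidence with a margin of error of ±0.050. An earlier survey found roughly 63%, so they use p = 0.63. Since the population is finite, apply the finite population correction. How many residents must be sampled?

For 95% confidence, z = 1.960.
Unadjusted: n₀ = 1.960² × 0.63 × 0.37 / 0.050² ≈ 358.19, so n₀ = 359.
Finite population correction with N = 700: n = n₀ / (1 + (n₀−1)/N) = 359 / (1 + 358/700) = 359 / 1.5114 ≈ 237.52.
Rounding up, n = 238.

238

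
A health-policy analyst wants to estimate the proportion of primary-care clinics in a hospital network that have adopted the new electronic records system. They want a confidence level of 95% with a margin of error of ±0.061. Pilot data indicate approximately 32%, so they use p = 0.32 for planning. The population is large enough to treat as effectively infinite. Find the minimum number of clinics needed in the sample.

225

For 95% confidence, z = 1.96.
With p = 0.32, p(1−p) = 0.2176.
n = z²·p(1−p)/E² = 1.96² × 0.2176 / 0.061² = 3.8416 × 0.2176 / 0.003721 ≈ 224.65.
Rounding up gives n = 225.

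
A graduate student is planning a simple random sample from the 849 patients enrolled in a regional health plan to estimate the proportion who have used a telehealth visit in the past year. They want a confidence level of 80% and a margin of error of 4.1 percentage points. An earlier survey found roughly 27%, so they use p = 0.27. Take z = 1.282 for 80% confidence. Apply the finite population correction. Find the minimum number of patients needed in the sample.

Unadjusted: n₀ = 1.282² × 0.27 × 0.73 / 0.041² ≈ 192.71, so n₀ = 193.
Finite population correction with N = 849: n = n₀ / (1 + (n₀−1)/N) = 193 / (1 + 192/849) = 193 / 1.2261 ≈ 157.40.
Rounding up, n = 158.

158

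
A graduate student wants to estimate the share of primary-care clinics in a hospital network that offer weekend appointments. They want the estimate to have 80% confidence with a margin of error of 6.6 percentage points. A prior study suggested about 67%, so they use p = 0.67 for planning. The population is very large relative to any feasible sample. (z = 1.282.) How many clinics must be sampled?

With p = 0.67, p(1−p) = 0.2211.
n = z²·p(1−p)/E² = 1.282² × 0.2211 / 0.066² = 1.6435 × 0.2211 / 0.004356 ≈ 83.42.
Rounding up gives n = 84.

84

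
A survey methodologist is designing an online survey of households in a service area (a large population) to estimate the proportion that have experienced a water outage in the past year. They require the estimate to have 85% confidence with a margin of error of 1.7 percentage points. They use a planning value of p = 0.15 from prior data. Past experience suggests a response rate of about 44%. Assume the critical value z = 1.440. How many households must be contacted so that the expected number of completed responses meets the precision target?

2080

Completed interviews needed: n₀ = 1.440² × 0.1275 / 0.017² ≈ 914.82 → 915.
At a 44% response rate, contacts needed = 915 / 0.44 ≈ 2079.55 → 2080.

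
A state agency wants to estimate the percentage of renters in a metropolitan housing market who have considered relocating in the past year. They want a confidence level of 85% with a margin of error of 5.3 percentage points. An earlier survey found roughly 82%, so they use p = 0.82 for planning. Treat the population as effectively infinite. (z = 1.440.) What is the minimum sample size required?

109

With p = 0.82, p(1−p) = 0.1476.
n = z²·p(1−p)/E² = 1.440² × 0.1476 / 0.053² = 2.0736 × 0.1476 / 0.002809 ≈ 108.96.
Rounding up gives n = 109.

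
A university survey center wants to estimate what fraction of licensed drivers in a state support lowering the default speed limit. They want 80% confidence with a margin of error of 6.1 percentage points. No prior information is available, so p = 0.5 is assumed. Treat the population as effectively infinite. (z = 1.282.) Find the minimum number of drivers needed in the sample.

111

With p = 0.5, p(1−p) = 0.25.
n = z²·p(1−p)/E² = 1.282² × 0.2500 / 0.061² = 1.6435 × 0.2500 / 0.003721 ≈ 110.42.
Rounding up gives n = 111.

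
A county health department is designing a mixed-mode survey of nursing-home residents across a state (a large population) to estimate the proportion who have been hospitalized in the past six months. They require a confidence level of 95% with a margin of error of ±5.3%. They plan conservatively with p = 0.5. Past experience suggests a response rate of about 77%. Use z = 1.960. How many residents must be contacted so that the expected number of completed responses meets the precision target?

Completed interviews needed: n₀ = 1.960² × 0.2500 / 0.053² ≈ 341.90 → 342.
At a 77% response rate, contacts needed = 342 / 0.77 ≈ 444.16 → 445.

445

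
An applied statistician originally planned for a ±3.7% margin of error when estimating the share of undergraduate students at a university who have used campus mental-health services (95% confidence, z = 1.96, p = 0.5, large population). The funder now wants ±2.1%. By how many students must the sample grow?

1476

At ±3.7%: n = 1.96² × 0.2500 / 0.037² ≈ 701.53 → 702.
At ±2.1%: n = 1.96² × 0.2500 / 0.021² ≈ 2177.78 → 2178.
Additional respondents: 2178 − 702 = 1476.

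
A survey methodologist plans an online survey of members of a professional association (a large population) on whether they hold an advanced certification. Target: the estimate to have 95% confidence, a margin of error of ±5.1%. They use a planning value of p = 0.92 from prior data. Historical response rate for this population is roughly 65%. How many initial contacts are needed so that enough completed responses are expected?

168

For 95% confidence, z = 1.96.
Completed interviews needed: n₀ = 1.96² × 0.0736 / 0.051² ≈ 108.71 → 109.
At a 65% response rate, contacts needed = 109 / 0.65 ≈ 167.69 → 168.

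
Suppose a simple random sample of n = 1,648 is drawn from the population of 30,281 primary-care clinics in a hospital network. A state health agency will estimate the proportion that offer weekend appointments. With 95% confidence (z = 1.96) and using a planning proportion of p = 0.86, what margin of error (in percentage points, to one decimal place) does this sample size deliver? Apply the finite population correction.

Finite-population factor: (N−n)/(N−1) = (30281−1648)/(30281−1) = 0.9456.
SE(p̂) = √[p(1−p)/n · (N−n)/(N−1)] = √[0.1204/1648 × 0.9456] = 0.00831.
E = z × SE = 1.96 × 0.00831 = 0.01629 ≈ 1.6 percentage points.

1.6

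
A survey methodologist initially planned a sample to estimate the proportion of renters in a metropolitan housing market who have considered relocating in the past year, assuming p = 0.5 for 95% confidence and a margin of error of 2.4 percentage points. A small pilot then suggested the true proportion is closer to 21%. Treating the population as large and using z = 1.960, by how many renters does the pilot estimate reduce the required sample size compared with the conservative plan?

Conservative (p = 0.5): n = 1.960² × 0.25 / 0.024² ≈ 1667.36 → 1668.
Using p = 0.21: p(1−p) = 0.1659, so n = 1.960² × 0.1659 / 0.024² ≈ 1106.46 → 1107.
Reduction: 1668 − 1107 = 561.

561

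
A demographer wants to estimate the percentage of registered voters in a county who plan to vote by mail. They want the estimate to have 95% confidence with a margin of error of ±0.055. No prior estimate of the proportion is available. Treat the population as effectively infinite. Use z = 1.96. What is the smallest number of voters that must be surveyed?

With no prior estimate, use p = 0.5, giving p(1−p) = 0.25.
n = z²·p(1−p)/E² = 1.96² × 0.2500 / 0.055² = 3.8416 × 0.2500 / 0.003025 ≈ 317.49.
Rounding up gives n = 318.

318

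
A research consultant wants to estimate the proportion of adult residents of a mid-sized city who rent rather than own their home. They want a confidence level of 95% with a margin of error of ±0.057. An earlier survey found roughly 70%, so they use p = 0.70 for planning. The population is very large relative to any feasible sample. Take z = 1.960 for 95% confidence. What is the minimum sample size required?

249

With p = 0.70, p(1−p) = 0.2100.
n = z²·p(1−p)/E² = 1.960² × 0.2100 / 0.057² = 3.8416 × 0.2100 / 0.003249 ≈ 248.30.
Rounding up gives n = 249.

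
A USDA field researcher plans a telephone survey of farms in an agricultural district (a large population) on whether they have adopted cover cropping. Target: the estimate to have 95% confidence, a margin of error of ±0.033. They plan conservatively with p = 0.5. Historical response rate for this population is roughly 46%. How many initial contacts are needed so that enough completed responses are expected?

1918

For 95% confidence, z = 1.96.
Completed interviews needed: n₀ = 1.96² × 0.2500 / 0.033² ≈ 881.91 → 882.
At a 46% response rate, contacts needed = 882 / 0.46 ≈ 1917.39 → 1918.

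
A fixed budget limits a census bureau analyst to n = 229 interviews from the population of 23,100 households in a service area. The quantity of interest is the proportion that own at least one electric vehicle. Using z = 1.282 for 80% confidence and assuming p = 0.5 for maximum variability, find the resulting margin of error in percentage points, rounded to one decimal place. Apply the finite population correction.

4.2

Finite-population factor: (N−n)/(N−1) = (23100−229)/(23100−1) = 0.9901.
SE(p̂) = √[p(1−p)/n · (N−n)/(N−1)] = √[0.2500/229 × 0.9901] = 0.03288.
E = z × SE = 1.282 × 0.03288 = 0.04215 ≈ 4.2 percentage points.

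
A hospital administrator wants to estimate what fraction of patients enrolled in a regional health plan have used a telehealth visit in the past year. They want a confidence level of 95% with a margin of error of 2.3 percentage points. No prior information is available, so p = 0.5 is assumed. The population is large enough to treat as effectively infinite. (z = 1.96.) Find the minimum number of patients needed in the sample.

With p = 0.5, p(1−p) = 0.25.
n = z²·p(1−p)/E² = 1.96² × 0.2500 / 0.023² = 3.8416 × 0.2500 / 0.000529 ≈ 1815.50.
Rounding up gives n = 1816.

1816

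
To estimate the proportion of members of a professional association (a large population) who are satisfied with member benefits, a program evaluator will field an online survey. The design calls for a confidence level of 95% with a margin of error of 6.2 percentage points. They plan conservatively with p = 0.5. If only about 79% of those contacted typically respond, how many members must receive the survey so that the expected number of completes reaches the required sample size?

317

For 95% confidence, z = 1.960.
Completed interviews needed: n₀ = 1.960² × 0.2500 / 0.062² ≈ 249.84 → 250.
At a 79% response rate, contacts needed = 250 / 0.79 ≈ 316.46 → 317.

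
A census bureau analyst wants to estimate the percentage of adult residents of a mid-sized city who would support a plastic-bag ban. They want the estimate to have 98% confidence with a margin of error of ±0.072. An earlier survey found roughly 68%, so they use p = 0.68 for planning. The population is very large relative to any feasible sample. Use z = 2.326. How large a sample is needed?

With p = 0.68, p(1−p) = 0.2176.
n = z²·p(1−p)/E² = 2.326² × 0.2176 / 0.072² = 5.4103 × 0.2176 / 0.005184 ≈ 227.10.
Rounding up gives n = 228.

228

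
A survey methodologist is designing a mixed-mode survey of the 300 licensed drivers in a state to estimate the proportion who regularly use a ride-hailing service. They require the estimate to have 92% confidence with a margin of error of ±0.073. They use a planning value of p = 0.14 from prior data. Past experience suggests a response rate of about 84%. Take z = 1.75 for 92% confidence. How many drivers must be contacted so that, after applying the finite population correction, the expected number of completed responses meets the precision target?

Completed interviews needed (unadjusted): n₀ = 1.75² × 0.1204 / 0.073² ≈ 69.19 → 70.
FPC for N = 300: n = 70 / (1 + 69/300) = 70 / 1.2300 ≈ 56.91 → 57.
At an 84% response rate, contacts needed = 57 / 0.84 ≈ 67.86 → 68.

68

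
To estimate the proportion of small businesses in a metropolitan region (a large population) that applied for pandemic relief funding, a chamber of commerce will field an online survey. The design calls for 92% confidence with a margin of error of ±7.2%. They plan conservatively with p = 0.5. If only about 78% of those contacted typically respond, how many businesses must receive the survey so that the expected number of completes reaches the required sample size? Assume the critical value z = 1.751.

190

Completed interviews needed: n₀ = 1.751² × 0.2500 / 0.072² ≈ 147.86 → 148.
At a 78% response rate, contacts needed = 148 / 0.78 ≈ 189.74 → 190.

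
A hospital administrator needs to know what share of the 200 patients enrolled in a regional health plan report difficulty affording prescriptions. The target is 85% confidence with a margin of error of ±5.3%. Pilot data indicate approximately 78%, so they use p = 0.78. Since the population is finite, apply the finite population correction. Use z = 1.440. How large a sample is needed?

Unadjusted: n₀ = 1.440² × 0.78 × 0.22 / 0.053² ≈ 126.67, so n₀ = 127.
Finite population correction with N = 200: n = n₀ / (1 + (n₀−1)/N) = 127 / (1 + 126/200) = 127 / 1.6300 ≈ 77.91.
Rounding up, n = 78.

78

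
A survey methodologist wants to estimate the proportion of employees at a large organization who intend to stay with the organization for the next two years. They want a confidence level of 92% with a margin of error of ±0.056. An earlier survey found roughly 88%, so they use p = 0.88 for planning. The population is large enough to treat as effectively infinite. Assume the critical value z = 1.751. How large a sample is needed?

104

With p = 0.88, p(1−p) = 0.1056.
n = z²·p(1−p)/E² = 1.751² × 0.1056 / 0.056² = 3.0660 × 0.1056 / 0.003136 ≈ 103.24.
Rounding up gives n = 104.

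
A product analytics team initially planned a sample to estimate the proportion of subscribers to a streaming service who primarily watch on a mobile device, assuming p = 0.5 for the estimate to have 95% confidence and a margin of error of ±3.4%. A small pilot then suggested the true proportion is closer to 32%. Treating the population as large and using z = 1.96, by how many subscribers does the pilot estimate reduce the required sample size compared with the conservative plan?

Conservative (p = 0.5): n = 1.96² × 0.25 / 0.034² ≈ 830.80 → 831.
Using p = 0.32: p(1−p) = 0.2176, so n = 1.96² × 0.2176 / 0.034² ≈ 723.12 → 724.
Reduction: 831 − 724 = 107.

107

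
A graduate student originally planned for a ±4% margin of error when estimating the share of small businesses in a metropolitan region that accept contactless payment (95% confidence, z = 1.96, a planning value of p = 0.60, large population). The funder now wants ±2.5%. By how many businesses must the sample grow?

899

At ±4%: n = 1.96² × 0.2400 / 0.040² ≈ 576.24 → 577.
At ±2.5%: n = 1.96² × 0.2400 / 0.025² ≈ 1475.17 → 1476.
Additional respondents: 1476 − 577 = 899.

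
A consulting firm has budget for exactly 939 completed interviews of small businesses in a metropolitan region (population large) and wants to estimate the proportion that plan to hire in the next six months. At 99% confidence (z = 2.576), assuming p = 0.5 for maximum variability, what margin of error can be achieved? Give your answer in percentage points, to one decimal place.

SE(p̂) = √[p(1−p)/n] = √[0.2500/939] = 0.01632.
E = z × SE = 2.576 × 0.01632 = 0.04203, or 4.2 percentage points.

4.2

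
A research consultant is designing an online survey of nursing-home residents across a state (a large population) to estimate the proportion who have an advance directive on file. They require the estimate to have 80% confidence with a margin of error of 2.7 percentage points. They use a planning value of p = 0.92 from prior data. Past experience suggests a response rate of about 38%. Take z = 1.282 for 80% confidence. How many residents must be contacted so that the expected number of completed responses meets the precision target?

437

Completed interviews needed: n₀ = 1.282² × 0.0736 / 0.027² ≈ 165.93 → 166.
At a 38% response rate, contacts needed = 166 / 0.38 ≈ 436.84 → 437.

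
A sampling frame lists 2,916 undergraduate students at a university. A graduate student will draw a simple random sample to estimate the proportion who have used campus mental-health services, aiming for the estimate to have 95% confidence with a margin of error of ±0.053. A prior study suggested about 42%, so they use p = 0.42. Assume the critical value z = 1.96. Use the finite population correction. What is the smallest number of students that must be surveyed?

Unadjusted: n₀ = 1.96² × 0.42 × 0.58 / 0.053² ≈ 333.15, so n₀ = 334.
Finite population correction with N = 2,916: n = n₀ / (1 + (n₀−1)/N) = 334 / (1 + 333/2916) = 334 / 1.1142 ≈ 299.77.
Rounding up, n = 300.

300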